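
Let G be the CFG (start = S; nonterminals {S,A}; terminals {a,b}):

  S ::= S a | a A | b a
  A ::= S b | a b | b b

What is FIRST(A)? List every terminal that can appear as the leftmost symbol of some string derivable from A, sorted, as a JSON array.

FIRST sets, iterate to fixpoint:
iter 1:
  A via A→a b: +{a}
  A via A→b b: +{b}
  S via S→a A: +{a}
  S via S→b a: +{b}
  S: {a,b}  A: {a,b}
iter 2: done
  S: {a,b}  A: {a,b}

FIRST(A) = ["a", "b"]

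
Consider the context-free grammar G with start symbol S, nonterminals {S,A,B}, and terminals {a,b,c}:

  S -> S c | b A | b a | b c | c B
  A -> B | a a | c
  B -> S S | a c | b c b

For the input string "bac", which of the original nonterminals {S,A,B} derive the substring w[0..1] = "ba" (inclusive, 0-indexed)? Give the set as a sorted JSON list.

CNF form of G:
  S -> S T1 | T1 B | T2 A | T2 T0 | T2 T1
  A -> S S | T0 T0 | T0 T1 | T2 X3 | c
  B -> S S | T0 T1 | T2 X4
  T0 -> a
  T1 -> c
  T2 -> b
  X3 -> T1 T2
  X4 -> T1 T2

CYK fill (cells [i..j] with 0 ≤ i ≤ j ≤ 1 only):
  T[0,0] 'b' = {T2}  orig:{}
  T[1,1] 'a' = {T0}  orig:{}
  T[0,1] 'ba' = {S}

Original NTs in T[0,1] deriving "ba": ["S"]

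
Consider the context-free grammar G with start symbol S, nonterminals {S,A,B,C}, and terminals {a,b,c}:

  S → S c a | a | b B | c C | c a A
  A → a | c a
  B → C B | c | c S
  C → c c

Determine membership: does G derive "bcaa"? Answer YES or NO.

Convert to CNF:
  S -> S X3 | T0 C | T0 X4 | T2 B | a
  A -> T0 T1 | a
  B -> C B | T0 S | c
  C -> T0 T0
  T0 -> c
  T1 -> a
  T2 -> b
  X3 -> T0 T1
  X4 -> T1 A

CYK table (by increasing span):
  cell(0,0) b: {T2}  orig:{}
  cell(1,1) c: {B,T0}  orig:{B}
  cell(2,2) a: {A,S,T1}  orig:{A,S}
  cell(3,3) a: {A,S,T1}  orig:{A,S}
  cell(0,1) bc: {S}
  cell(1,2) ca: {A,B,X3}  orig:{A,B}
  cell(2,3) aa: {X4}  orig:{}
  cell(0,2) bca: {S}
  cell(1,3) caa: {S}
  cell(0,3) bcaa: ∅

S ∉ T[0,3] ⇒ NO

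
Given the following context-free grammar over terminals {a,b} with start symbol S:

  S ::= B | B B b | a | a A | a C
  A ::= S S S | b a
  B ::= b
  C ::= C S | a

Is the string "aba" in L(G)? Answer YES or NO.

Convert to CNF:
  S -> B X3 | T1 A | T1 C | a | b
  A -> S X2 | T0 T1
  B -> b
  C -> C S | a
  T0 -> b
  T1 -> a
  X2 -> S S
  X3 -> B T0

CYK fill:
  [0..0]={C,S,T1}  "a"  orig:{C,S}
  [1..1]={B,S,T0}  "b"  orig:{B,S}
  [2..2]={C,S,T1}  "a"  orig:{C,S}
  [0..1]={C,X2}  "ab"  orig:{C}
  [1..2]={A,X2}  "ba"  orig:{A}
  [0..2]={A,C,S}  "aba"

S ∈ T[0,2] ⇒ YES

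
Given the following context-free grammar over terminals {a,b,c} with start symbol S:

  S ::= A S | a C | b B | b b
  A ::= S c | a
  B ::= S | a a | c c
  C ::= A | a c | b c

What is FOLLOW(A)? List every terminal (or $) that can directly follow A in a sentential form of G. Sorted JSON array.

FIRST sets, iterate to fixpoint:
round 1:
  A via A→a: +{a}
  B via B→a a: +{a}
  B via B→c c: +{c}
  C via C→A: +{a}
  C via C→b c: +{b}
  S via S→A S: +{a}
  S via S→b B: +{b}
  S: {a,b}  A: {a}  B: {a,c}  C: {a,b}
round 2:
  A via A→S c: +{b}
  B via B→S: +{b}
  S: {a,b}  A: {a,b}  B: {a,b,c}  C: {a,b}
round 3: done
  S: {a,b}  A: {a,b}  B: {a,b,c}  C: {a,b}

FOLLOW iteration:
seed FOLLOW(S) with $
[1]
  A→S c: FOLLOW(S) ⊇ FIRST(c) = {c}; new: +{c}
  S→A S: FOLLOW(A) ⊇ FIRST(S) = {a,b}; new: +{a,b}
  S→a C: FOLLOW(C) ⊇ FOLLOW(S) ⊇ {$,c}; new: +{$,c}
  S→b B: FOLLOW(B) ⊇ FOLLOW(S) ⊇ {$,c}; new: +{$,c}
  FOLLOW(S)={$,c}  FOLLOW(A)={a,b}  FOLLOW(B)={$,c}  FOLLOW(C)={$,c}
[2]
  C→A: FOLLOW(A) ⊇ FOLLOW(C) ⊇ {$,c}; new: +{$,c}
  FOLLOW(S)={$,c}  FOLLOW(A)={$,a,b,c}  FOLLOW(B)={$,c}  FOLLOW(C)={$,c}
[3] done
  FOLLOW(S)={$,c}  FOLLOW(A)={$,a,b,c}  FOLLOW(B)={$,c}  FOLLOW(C)={$,c}

FOLLOW(A) = ["$", "a", "b", "c"]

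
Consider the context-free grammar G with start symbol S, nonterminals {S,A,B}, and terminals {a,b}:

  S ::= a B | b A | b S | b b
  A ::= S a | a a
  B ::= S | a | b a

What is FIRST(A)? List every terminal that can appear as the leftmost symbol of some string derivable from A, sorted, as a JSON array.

FIRST sets, iterate to fixpoint:
pass 1:
  A via A→a a: +{a}
  B via B→a: +{a}
  B via B→b a: +{b}
  S via S→a B: +{a}
  S via S→b A: +{b}
  FIRST(S)={a,b}  FIRST(A)={a}  FIRST(B)={a,b}
pass 2:
  A via A→S a: +{b}
  FIRST(S)={a,b}  FIRST(A)={a,b}  FIRST(B)={a,b}
pass 3: done
  FIRST(S)={a,b}  FIRST(A)={a,b}  FIRST(B)={a,b}

FIRST(A) = ["a", "b"]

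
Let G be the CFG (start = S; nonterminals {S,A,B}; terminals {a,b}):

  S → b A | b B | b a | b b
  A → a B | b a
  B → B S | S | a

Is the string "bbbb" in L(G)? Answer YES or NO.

CNF form of G:
  S -> T1 A | T1 B | T1 T0 | T1 T1
  A -> T0 B | T1 T0
  B -> B S | T1 A | T1 B | T1 T0 | T1 T1 | a
  T0 -> a
  T1 -> b

Fill CYK table bottom-up:
  [0..0]={T1}  "b"  orig:{}
  [1..1]={T1}  "b"  orig:{}
  [2..2]={T1}  "b"  orig:{}
  [3..3]={T1}  "b"  orig:{}
  [0..1]={B,S}  "bb"
  [1..2]={B,S}  "bb"
  [2..3]={B,S}  "bb"
  [0..2]={B,S}  "bbb"
  [1..3]={B,S}  "bbb"
  [0..3]={B,S}  "bbbb"

S ∈ T[0,3] ⇒ YES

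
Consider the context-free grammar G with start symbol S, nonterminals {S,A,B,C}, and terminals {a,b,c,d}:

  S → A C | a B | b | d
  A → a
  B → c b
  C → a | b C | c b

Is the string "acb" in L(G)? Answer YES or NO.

CNF form of G:
  S -> A C | T2 B | b | d
  A -> a
  B -> T0 T1
  C -> T0 T1 | T1 C | a
  T0 -> c
  T1 -> b
  T2 -> a

Fill CYK table bottom-up:
  cell(0,0) a: {A,C,T2}  orig:{A,C}
  cell(1,1) c: {T0}  orig:{}
  cell(2,2) b: {S,T1}  orig:{S}
  cell(0,1) ac: ∅
  cell(1,2) cb: {B,C}
  cell(0,2) acb: {S}

S ∈ T[0,2] ⇒ YES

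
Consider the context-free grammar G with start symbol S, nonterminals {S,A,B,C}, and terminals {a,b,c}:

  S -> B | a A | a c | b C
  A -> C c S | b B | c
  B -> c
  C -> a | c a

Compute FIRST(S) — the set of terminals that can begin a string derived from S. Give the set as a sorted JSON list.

Compute FIRST by fixpoint:
iter 1:
  A via A→b B: +{b}
  A via A→c: +{c}
  B via B→c: +{c}
  C via C→a: +{a}
  C via C→c a: +{c}
  S via S→B: +{c}
  S via S→a A: +{a}
  S via S→b C: +{b}
  FIRST[S]={a,b,c}  FIRST[A]={b,c}  FIRST[B]={c}  FIRST[C]={a,c}
iter 2:
  A via A→C c S: +{a}
  FIRST[S]={a,b,c}  FIRST[A]={a,b,c}  FIRST[B]={c}  FIRST[C]={a,c}
iter 3: done
  FIRST[S]={a,b,c}  FIRST[A]={a,b,c}  FIRST[B]={c}  FIRST[C]={a,c}

FIRST(S) = ["a", "b", "c"]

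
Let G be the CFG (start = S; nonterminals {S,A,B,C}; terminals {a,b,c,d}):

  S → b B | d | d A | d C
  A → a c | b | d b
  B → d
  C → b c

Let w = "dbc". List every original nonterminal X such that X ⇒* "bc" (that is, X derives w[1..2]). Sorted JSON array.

CNF form of G:
  S -> T2 A | T2 C | T3 B | d
  A -> T0 T1 | T2 T3 | b
  B -> d
  C -> T3 T1
  T0 -> a
  T1 -> c
  T2 -> d
  T3 -> b

CYK table (by increasing span), restricted to cells inside w[1..2]:
  T[1,1] 'b' = {A,T3}  orig:{A}
  T[2,2] 'c' = {T1}  orig:{}
  T[1,2] 'bc' = {C}

Original NTs in T[1,2] deriving "bc": ["C"]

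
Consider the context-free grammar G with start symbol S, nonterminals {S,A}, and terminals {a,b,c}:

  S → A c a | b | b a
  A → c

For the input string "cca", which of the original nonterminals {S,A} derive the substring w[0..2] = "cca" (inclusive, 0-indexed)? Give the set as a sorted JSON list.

CNF form of G:
  S -> A X3 | T2 T1 | b
  A -> c
  T0 -> c
  T1 -> a
  T2 -> b
  X3 -> T0 T1

Fill CYK table bottom-up (cells [i..j] with 0 ≤ i ≤ j ≤ 2 only):
  T[0,0] 'c' = {A,T0}  orig:{A}
  T[1,1] 'c' = {A,T0}  orig:{A}
  T[2,2] 'a' = {T1}  orig:{}
  T[0,1] 'cc' = ∅
  T[1,2] 'ca' = {X3}  orig:{}
  T[0,2] 'cca' = {S}

Original NTs in T[0,2] deriving "cca": ["S"]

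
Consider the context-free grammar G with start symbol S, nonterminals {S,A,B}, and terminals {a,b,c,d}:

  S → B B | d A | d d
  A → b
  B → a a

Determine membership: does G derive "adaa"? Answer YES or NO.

CNF form of G:
  S -> B B | T1 A | T1 T1
  A -> b
  B -> T0 T0
  T0 -> a
  T1 -> d

CYK table (by increasing span):
  T[0,0] 'a' = {T0}  orig:{}
  T[1,1] 'd' = {T1}  orig:{}
  T[2,2] 'a' = {T0}  orig:{}
  T[3,3] 'a' = {T0}  orig:{}
  T[0,1] 'ad' = ∅
  T[1,2] 'da' = ∅
  T[2,3] 'aa' = {B}
  T[0,2] 'ada' = ∅
  T[1,3] 'daa' = ∅
  T[0,3] 'adaa' = ∅

S ∉ T[0,3] ⇒ NO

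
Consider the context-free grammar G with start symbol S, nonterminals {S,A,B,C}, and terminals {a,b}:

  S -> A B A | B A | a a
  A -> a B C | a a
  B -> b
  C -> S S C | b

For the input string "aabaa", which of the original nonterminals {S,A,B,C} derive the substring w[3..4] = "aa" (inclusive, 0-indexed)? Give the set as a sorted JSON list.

Convert to CNF:
  S -> A X3 | B A | T0 T0
  A -> T0 T0 | T0 X1
  B -> b
  C -> S X2 | b
  T0 -> a
  X1 -> B C
  X2 -> S C
  X3 -> B A

CYK fill — only the sub-triangle for w[3..4]:
  [3..3]={T0}  "a"  orig:{}
  [4..4]={T0}  "a"  orig:{}
  [3..4]={A,S}  "aa"

Original NTs in T[3,4] deriving "aa": ["A", "S"]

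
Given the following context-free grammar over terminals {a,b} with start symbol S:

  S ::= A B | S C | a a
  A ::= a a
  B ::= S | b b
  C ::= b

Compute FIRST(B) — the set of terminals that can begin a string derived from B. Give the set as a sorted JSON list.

Compute FIRST by fixpoint:
[1]
  A via A→a a: +{a}
  B via B→b b: +{b}
  C via C→b: +{b}
  S via S→A B: +{a}
  S: {a}  A: {a}  B: {b}  C: {b}
[2]
  B via B→S: +{a}
  S: {a}  A: {a}  B: {a,b}  C: {b}
[3] — fixpoint
  S: {a}  A: {a}  B: {a,b}  C: {b}

FIRST(B) = ["a", "b"]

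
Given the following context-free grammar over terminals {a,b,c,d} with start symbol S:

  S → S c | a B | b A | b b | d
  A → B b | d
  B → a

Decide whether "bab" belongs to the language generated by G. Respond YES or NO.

Convert to CNF:
  S -> S T1 | T0 A | T0 T0 | T2 B | d
  A -> B T0 | d
  B -> a
  T0 -> b
  T1 -> c
  T2 -> a

Fill CYK table bottom-up:
  cell(0,0) b: {T0}  orig:{}
  cell(1,1) a: {B,T2}  orig:{B}
  cell(2,2) b: {T0}  orig:{}
  cell(0,1) ba: ∅
  cell(1,2) ab: {A}
  cell(0,2) bab: {S}

S ∈ T[0,2] ⇒ YES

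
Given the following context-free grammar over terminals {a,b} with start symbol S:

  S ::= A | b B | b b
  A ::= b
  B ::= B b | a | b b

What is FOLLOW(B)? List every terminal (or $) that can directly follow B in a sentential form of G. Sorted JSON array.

FIRST iteration:
[1]
  A via A→b: +{b}
  B via B→a: +{a}
  B via B→b b: +{b}
  S via S→A: +{b}
  S: {b}  A: {b}  B: {a,b}
[2] — fixpoint
  S: {b}  A: {b}  B: {a,b}

FOLLOW iteration:
seed FOLLOW(S) with $
round 1:
  B→B b: FOLLOW(B) ⊇ FIRST(b) = {b}; new: +{b}
  S→A: FOLLOW(A) ⊇ FOLLOW(S) ⊇ {$}; new: +{$}
  S→b B: FOLLOW(B) ⊇ FOLLOW(S) ⊇ {$}; new: +{$}
  FOLLOW(S)={$}  FOLLOW(A)={$}  FOLLOW(B)={$,b}
round 2: done
  FOLLOW(S)={$}  FOLLOW(A)={$}  FOLLOW(B)={$,b}

FOLLOW(B) = ["$", "b"]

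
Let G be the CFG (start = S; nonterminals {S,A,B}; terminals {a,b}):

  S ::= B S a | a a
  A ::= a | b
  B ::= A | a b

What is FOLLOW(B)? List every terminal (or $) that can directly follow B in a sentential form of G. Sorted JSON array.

FIRST iteration:
round 1:
  A via A→a: +{a}
  A via A→b: +{b}
  B via B→A: +{a,b}
  S via S→B S a: +{a,b}
  FIRST[S]={a,b}  FIRST[A]={a,b}  FIRST[B]={a,b}
round 2: done
  FIRST[S]={a,b}  FIRST[A]={a,b}  FIRST[B]={a,b}

FOLLOW sets:
seed FOLLOW(S) with $
round 1:
  S→B S a: FOLLOW(B) ⊇ FIRST(S) = {a,b}; new: +{a,b}
  S→B S a: FOLLOW(S) ⊇ FIRST(a) = {a}; new: +{a}
  FOLLOW(S)={$,a}  FOLLOW(A)={}  FOLLOW(B)={a,b}
round 2:
  B→A: FOLLOW(A) ⊇ FOLLOW(B) ⊇ {a,b}; new: +{a,b}
  FOLLOW(S)={$,a}  FOLLOW(A)={a,b}  FOLLOW(B)={a,b}
round 3: (no change)
  FOLLOW(S)={$,a}  FOLLOW(A)={a,b}  FOLLOW(B)={a,b}

FOLLOW(B) = ["a", "b"]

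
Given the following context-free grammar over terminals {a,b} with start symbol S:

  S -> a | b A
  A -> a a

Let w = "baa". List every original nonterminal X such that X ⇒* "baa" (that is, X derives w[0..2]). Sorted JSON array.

Convert to CNF:
  S -> T1 A | a
  A -> T0 T0
  T0 -> a
  T1 -> b

CYK table (by increasing span) (cells [i..j] with 0 ≤ i ≤ j ≤ 2 only):
  T[0,0] 'b' = {T1}  orig:{}
  T[1,1] 'a' = {S,T0}  orig:{S}
  T[2,2] 'a' = {S,T0}  orig:{S}
  T[0,1] 'ba' = ∅
  T[1,2] 'aa' = {A}
  T[0,2] 'baa' = {S}

Original NTs in T[0,2] deriving "baa": ["S"]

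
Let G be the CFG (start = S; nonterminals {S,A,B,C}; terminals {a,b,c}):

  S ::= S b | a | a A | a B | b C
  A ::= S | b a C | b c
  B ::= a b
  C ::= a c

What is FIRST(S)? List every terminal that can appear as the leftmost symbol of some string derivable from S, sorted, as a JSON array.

FIRST sets, iterate to fixpoint:
round 1:
  A via A→b a C: +{b}
  B via B→a b: +{a}
  C via C→a c: +{a}
  S via S→a: +{a}
  S via S→b C: +{b}
  FIRST(S)={a,b}  FIRST(A)={b}  FIRST(B)={a}  FIRST(C)={a}
round 2:
  A via A→S: +{a}
  FIRST(S)={a,b}  FIRST(A)={a,b}  FIRST(B)={a}  FIRST(C)={a}
round 3: (no change)
  FIRST(S)={a,b}  FIRST(A)={a,b}  FIRST(B)={a}  FIRST(C)={a}

FIRST(S) = ["a", "b"]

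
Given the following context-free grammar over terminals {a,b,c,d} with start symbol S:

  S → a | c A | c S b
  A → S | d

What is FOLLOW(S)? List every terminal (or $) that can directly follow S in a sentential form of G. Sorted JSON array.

FIRST sets, iterate to fixpoint:
pass 1:
  A via A→d: +{d}
  S via S→a: +{a}
  S via S→c A: +{c}
  S: {a,c}  A: {d}
pass 2:
  A via A→S: +{a,c}
  S: {a,c}  A: {a,c,d}
pass 3: done
  S: {a,c}  A: {a,c,d}

FOLLOW sets:
initialize: $ ∈ FOLLOW(S)
iter 1:
  S→c A: FOLLOW(A) ⊇ FOLLOW(S) ⊇ {$}; new: +{$}
  S→c S b: FOLLOW(S) ⊇ FIRST(b) = {b}; new: +{b}
  FOLLOW[S]={$,b}  FOLLOW[A]={$}
iter 2:
  S→c A: FOLLOW(A) ⊇ FOLLOW(S) ⊇ {$,b}; new: +{b}
  FOLLOW[S]={$,b}  FOLLOW[A]={$,b}
iter 3: (no change)
  FOLLOW[S]={$,b}  FOLLOW[A]={$,b}

FOLLOW(S) = ["$", "b"]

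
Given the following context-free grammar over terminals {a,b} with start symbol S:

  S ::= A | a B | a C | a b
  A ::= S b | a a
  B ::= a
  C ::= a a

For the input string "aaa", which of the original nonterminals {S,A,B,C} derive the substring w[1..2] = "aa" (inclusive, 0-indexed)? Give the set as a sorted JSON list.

CNF form of G:
  S -> S T0 | T1 B | T1 C | T1 T0 | T1 T1
  A -> S T0 | T1 T1
  B -> a
  C -> T1 T1
  T0 -> b
  T1 -> a

Fill CYK table bottom-up — only the sub-triangle for w[1..2]:
  cell(1,1) a: {B,T1}  orig:{B}
  cell(2,2) a: {B,T1}  orig:{B}
  cell(1,2) aa: {A,C,S}

Original NTs in T[1,2] deriving "aa": ["A", "C", "S"]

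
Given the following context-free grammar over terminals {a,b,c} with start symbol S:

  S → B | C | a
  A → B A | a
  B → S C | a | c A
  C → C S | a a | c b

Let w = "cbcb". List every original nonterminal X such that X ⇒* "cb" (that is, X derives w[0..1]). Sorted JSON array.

Convert to CNF:
  S -> C S | S C | T0 A | T0 T2 | T1 T1 | a
  A -> B A | a
  B -> S C | T0 A | a
  C -> C S | T0 T2 | T1 T1
  T0 -> c
  T1 -> a
  T2 -> b

CYK table (by increasing span) — only the sub-triangle for w[0..1]:
  cell(0,0) c: {T0}  orig:{}
  cell(1,1) b: {T2}  orig:{}
  cell(0,1) cb: {C,S}

Original NTs in T[0,1] deriving "cb": ["C", "S"]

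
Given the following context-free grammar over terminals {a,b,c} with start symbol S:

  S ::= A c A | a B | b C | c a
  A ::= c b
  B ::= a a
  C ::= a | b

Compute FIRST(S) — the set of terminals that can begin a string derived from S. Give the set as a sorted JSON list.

FIRST sets, iterate to fixpoint:
[1]
  A via A→c b: +{c}
  B via B→a a: +{a}
  C via C→a: +{a}
  C via C→b: +{b}
  S via S→A c A: +{c}
  S via S→a B: +{a}
  S via S→b C: +{b}
  FIRST(S)={a,b,c}  FIRST(A)={c}  FIRST(B)={a}  FIRST(C)={a,b}
[2] (stable)
  FIRST(S)={a,b,c}  FIRST(A)={c}  FIRST(B)={a}  FIRST(C)={a,b}

FIRST(S) = ["a", "b", "c"]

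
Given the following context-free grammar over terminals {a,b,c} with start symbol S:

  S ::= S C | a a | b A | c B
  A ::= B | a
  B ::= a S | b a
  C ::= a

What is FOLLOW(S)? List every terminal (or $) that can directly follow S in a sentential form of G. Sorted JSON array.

FIRST iteration:
[1]
  A via A→a: +{a}
  B via B→a S: +{a}
  B via B→b a: +{b}
  C via C→a: +{a}
  S via S→a a: +{a}
  S via S→b A: +{b}
  S via S→c B: +{c}
  FIRST[S]={a,b,c}  FIRST[A]={a}  FIRST[B]={a,b}  FIRST[C]={a}
[2]
  A via A→B: +{b}
  FIRST[S]={a,b,c}  FIRST[A]={a,b}  FIRST[B]={a,b}  FIRST[C]={a}
[3] (no change)
  FIRST[S]={a,b,c}  FIRST[A]={a,b}  FIRST[B]={a,b}  FIRST[C]={a}

Compute FOLLOW by fixpoint:
FOLLOW(S) := {$}
round 1:
  S→S C: FOLLOW(S) ⊇ FIRST(C) = {a}; new: +{a}
  S→S C: FOLLOW(C) ⊇ FOLLOW(S) ⊇ {$,a}; new: +{$,a}
  S→b A: FOLLOW(A) ⊇ FOLLOW(S) ⊇ {$,a}; new: +{$,a}
  S→c B: FOLLOW(B) ⊇ FOLLOW(S) ⊇ {$,a}; new: +{$,a}
  FOLLOW[S]={$,a}  FOLLOW[A]={$,a}  FOLLOW[B]={$,a}  FOLLOW[C]={$,a}
round 2: done
  FOLLOW[S]={$,a}  FOLLOW[A]={$,a}  FOLLOW[B]={$,a}  FOLLOW[C]={$,a}

FOLLOW(S) = ["$", "a"]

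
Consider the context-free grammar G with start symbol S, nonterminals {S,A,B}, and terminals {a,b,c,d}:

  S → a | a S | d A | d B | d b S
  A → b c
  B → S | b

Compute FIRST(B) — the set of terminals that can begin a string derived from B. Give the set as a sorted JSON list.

FIRST sets, iterate to fixpoint:
round 1:
  A via A→b c: +{b}
  B via B→b: +{b}
  S via S→a: +{a}
  S via S→d A: +{d}
  FIRST[S]={a,d}  FIRST[A]={b}  FIRST[B]={b}
round 2:
  B via B→S: +{a,d}
  FIRST[S]={a,d}  FIRST[A]={b}  FIRST[B]={a,b,d}
round 3: (no change)
  FIRST[S]={a,d}  FIRST[A]={b}  FIRST[B]={a,b,d}

FIRST(B) = ["a", "b", "d"]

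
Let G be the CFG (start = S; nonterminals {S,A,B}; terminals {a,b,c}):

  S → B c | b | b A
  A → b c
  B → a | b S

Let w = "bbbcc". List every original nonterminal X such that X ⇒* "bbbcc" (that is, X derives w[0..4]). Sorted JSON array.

Convert to CNF:
  S -> B T1 | T0 A | b
  A -> T0 T1
  B -> T0 S | a
  T0 -> b
  T1 -> c

CYK table (by increasing span) — only the sub-triangle for w[0..4]:
  T[0,0] 'b' = {S,T0}  orig:{S}
  T[1,1] 'b' = {S,T0}  orig:{S}
  T[2,2] 'b' = {S,T0}  orig:{S}
  T[3,3] 'c' = {T1}  orig:{}
  T[4,4] 'c' = {T1}  orig:{}
  T[0,1] 'bb' = {B}
  T[1,2] 'bb' = {B}
  T[2,3] 'bc' = {A}
  T[3,4] 'cc' = ∅
  T[0,2] 'bbb' = ∅
  T[1,3] 'bbc' = {S}
  T[2,4] 'bcc' = ∅
  T[0,3] 'bbbc' = {B}
  T[1,4] 'bbcc' = ∅
  T[0,4] 'bbbcc' = {S}

Original NTs in T[0,4] deriving "bbbcc": ["S"]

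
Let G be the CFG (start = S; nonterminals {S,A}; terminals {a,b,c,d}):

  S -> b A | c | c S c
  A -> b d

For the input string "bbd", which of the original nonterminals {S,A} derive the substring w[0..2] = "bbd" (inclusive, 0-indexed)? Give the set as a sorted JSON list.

CNF form of G:
  S -> T0 A | T2 X3 | c
  A -> T0 T1
  T0 -> b
  T1 -> d
  T2 -> c
  X3 -> S T2

CYK table (by increasing span) — only the sub-triangle for w[0..2]:
  T[0,0] 'b' = {T0}  orig:{}
  T[1,1] 'b' = {T0}  orig:{}
  T[2,2] 'd' = {T1}  orig:{}
  T[0,1] 'bb' = ∅
  T[1,2] 'bd' = {A}
  T[0,2] 'bbd' = {S}

Original NTs in T[0,2] deriving "bbd": ["S"]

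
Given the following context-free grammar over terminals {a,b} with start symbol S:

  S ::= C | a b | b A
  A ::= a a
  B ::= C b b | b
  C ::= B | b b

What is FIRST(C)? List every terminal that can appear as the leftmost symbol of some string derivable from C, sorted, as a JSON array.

Compute FIRST by fixpoint:
iter 1:
  A via A→a a: +{a}
  B via B→b: +{b}
  C via C→B: +{b}
  S via S→C: +{b}
  S via S→a b: +{a}
  FIRST[S]={a,b}  FIRST[A]={a}  FIRST[B]={b}  FIRST[C]={b}
iter 2: (no change)
  FIRST[S]={a,b}  FIRST[A]={a}  FIRST[B]={b}  FIRST[C]={b}

FIRST(C) = ["b"]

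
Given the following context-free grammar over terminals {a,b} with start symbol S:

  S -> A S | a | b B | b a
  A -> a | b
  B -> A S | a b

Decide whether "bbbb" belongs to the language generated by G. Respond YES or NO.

CNF form of G:
  S -> A S | T1 B | T1 T0 | a
  A -> a | b
  B -> A S | T0 T1
  T0 -> a
  T1 -> b

Fill CYK table bottom-up:
  T[0,0] 'b' = {A,T1}  orig:{A}
  T[1,1] 'b' = {A,T1}  orig:{A}
  T[2,2] 'b' = {A,T1}  orig:{A}
  T[3,3] 'b' = {A,T1}  orig:{A}
  T[0,1] 'bb' = ∅
  T[1,2] 'bb' = ∅
  T[2,3] 'bb' = ∅
  T[0,2] 'bbb' = ∅
  T[1,3] 'bbb' = ∅
  T[0,3] 'bbbb' = ∅

S ∉ T[0,3] ⇒ NO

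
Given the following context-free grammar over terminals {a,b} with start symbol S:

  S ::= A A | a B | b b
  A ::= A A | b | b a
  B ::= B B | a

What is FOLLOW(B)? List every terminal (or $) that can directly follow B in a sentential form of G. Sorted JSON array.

FIRST sets, iterate to fixpoint:
[1]
  A via A→b: +{b}
  B via B→a: +{a}
  S via S→A A: +{b}
  S via S→a B: +{a}
  FIRST(S)={a,b}  FIRST(A)={b}  FIRST(B)={a}
[2] done
  FIRST(S)={a,b}  FIRST(A)={b}  FIRST(B)={a}

Compute FOLLOW by fixpoint:
seed FOLLOW(S) with $
round 1:
  A→A A: FOLLOW(A) ⊇ FIRST(A) = {b}; new: +{b}
  B→B B: FOLLOW(B) ⊇ FIRST(B) = {a}; new: +{a}
  S→A A: FOLLOW(A) ⊇ FOLLOW(S) ⊇ {$}; new: +{$}
  S→a B: FOLLOW(B) ⊇ FOLLOW(S) ⊇ {$}; new: +{$}
  FOLLOW(S)={$}  FOLLOW(A)={$,b}  FOLLOW(B)={$,a}
round 2: (no change)
  FOLLOW(S)={$}  FOLLOW(A)={$,b}  FOLLOW(B)={$,a}

FOLLOW(B) = ["$", "a"]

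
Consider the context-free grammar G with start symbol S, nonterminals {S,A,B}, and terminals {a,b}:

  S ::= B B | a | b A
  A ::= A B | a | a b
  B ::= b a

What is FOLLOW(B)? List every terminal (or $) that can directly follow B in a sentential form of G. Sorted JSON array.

Compute FIRST by fixpoint:
pass 1:
  A via A→a: +{a}
  B via B→b a: +{b}
  S via S→B B: +{b}
  S via S→a: +{a}
  FIRST(S)={a,b}  FIRST(A)={a}  FIRST(B)={b}
pass 2: done
  FIRST(S)={a,b}  FIRST(A)={a}  FIRST(B)={b}

FOLLOW iteration:
initialize: $ ∈ FOLLOW(S)
pass 1:
  A→A B: FOLLOW(A) ⊇ FIRST(B) = {b}; new: +{b}
  A→A B: FOLLOW(B) ⊇ FOLLOW(A) ⊇ {b}; new: +{b}
  S→B B: FOLLOW(B) ⊇ FOLLOW(S) ⊇ {$}; new: +{$}
  S→b A: FOLLOW(A) ⊇ FOLLOW(S) ⊇ {$}; new: +{$}
  FOLLOW[S]={$}  FOLLOW[A]={$,b}  FOLLOW[B]={$,b}
pass 2: done
  FOLLOW[S]={$}  FOLLOW[A]={$,b}  FOLLOW[B]={$,b}

FOLLOW(B) = ["$", "b"]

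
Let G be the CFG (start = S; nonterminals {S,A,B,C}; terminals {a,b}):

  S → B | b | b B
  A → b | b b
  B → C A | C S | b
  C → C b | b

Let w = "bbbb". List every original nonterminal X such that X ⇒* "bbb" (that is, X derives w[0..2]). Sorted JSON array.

Convert to CNF:
  S -> C A | C S | T0 B | b
  A -> T0 T0 | b
  B -> C A | C S | b
  C -> C T0 | b
  T0 -> b

CYK fill — only the sub-triangle for w[0..2]:
  T[0,0] 'b' = {A,B,C,S,T0}  orig:{A,B,C,S}
  T[1,1] 'b' = {A,B,C,S,T0}  orig:{A,B,C,S}
  T[2,2] 'b' = {A,B,C,S,T0}  orig:{A,B,C,S}
  T[0,1] 'bb' = {A,B,C,S}
  T[1,2] 'bb' = {A,B,C,S}
  T[0,2] 'bbb' = {B,C,S}

Original NTs in T[0,2] deriving "bbb": ["B", "C", "S"]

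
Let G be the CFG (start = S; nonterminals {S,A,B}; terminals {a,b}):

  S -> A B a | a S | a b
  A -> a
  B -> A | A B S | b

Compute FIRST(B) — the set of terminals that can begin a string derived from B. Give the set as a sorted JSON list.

FIRST iteration:
round 1:
  A via A→a: +{a}
  B via B→A: +{a}
  B via B→b: +{b}
  S via S→A B a: +{a}
  S: {a}  A: {a}  B: {a,b}
round 2: done
  S: {a}  A: {a}  B: {a,b}

FIRST(B) = ["a", "b"]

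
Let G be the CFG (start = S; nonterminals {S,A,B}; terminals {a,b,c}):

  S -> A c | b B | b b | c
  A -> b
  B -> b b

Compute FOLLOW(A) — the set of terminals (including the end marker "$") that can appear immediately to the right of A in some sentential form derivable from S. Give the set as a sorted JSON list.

FIRST iteration:
[1]
  A via A→b: +{b}
  B via B→b b: +{b}
  S via S→A c: +{b}
  S via S→c: +{c}
  FIRST[S]={b,c}  FIRST[A]={b}  FIRST[B]={b}
[2] (no change)
  FIRST[S]={b,c}  FIRST[A]={b}  FIRST[B]={b}

Compute FOLLOW by fixpoint:
seed FOLLOW(S) with $
round 1:
  S→A c: FOLLOW(A) ⊇ FIRST(c) = {c}; new: +{c}
  S→b B: FOLLOW(B) ⊇ FOLLOW(S) ⊇ {$}; new: +{$}
  FOLLOW[S]={$}  FOLLOW[A]={c}  FOLLOW[B]={$}
round 2: done
  FOLLOW[S]={$}  FOLLOW[A]={c}  FOLLOW[B]={$}

FOLLOW(A) = ["c"]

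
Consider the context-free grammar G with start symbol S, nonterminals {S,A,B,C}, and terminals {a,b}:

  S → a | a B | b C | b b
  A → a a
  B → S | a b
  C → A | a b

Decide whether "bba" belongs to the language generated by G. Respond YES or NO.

Convert to CNF:
  S -> T0 B | T1 C | T1 T1 | a
  A -> T0 T0
  B -> T0 B | T0 T1 | T1 C | T1 T1 | a
  C -> T0 T0 | T0 T1
  T0 -> a
  T1 -> b

Fill CYK table bottom-up:
  cell(0,0) b: {T1}  orig:{}
  cell(1,1) b: {T1}  orig:{}
  cell(2,2) a: {B,S,T0}  orig:{B,S}
  cell(0,1) bb: {B,S}
  cell(1,2) ba: ∅
  cell(0,2) bba: ∅

S ∉ T[0,2] ⇒ NO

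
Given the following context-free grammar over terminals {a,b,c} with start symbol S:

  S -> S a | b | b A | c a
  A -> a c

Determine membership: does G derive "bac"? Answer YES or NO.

CNF form of G:
  S -> S T0 | T1 T0 | T2 A | b
  A -> T0 T1
  T0 -> a
  T1 -> c
  T2 -> b

CYK fill:
  T[0,0] 'b' = {S,T2}  orig:{S}
  T[1,1] 'a' = {T0}  orig:{}
  T[2,2] 'c' = {T1}  orig:{}
  T[0,1] 'ba' = {S}
  T[1,2] 'ac' = {A}
  T[0,2] 'bac' = {S}

S ∈ T[0,2] ⇒ YES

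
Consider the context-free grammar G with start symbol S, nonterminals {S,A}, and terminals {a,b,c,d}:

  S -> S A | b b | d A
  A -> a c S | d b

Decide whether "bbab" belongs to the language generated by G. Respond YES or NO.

CNF form of G:
  S -> S A | T2 A | T3 T3
  A -> T0 X4 | T2 T3
  T0 -> a
  T1 -> c
  T2 -> d
  T3 -> b
  X4 -> T1 S

Fill CYK table bottom-up:
  T[0,0] 'b' = {T3}  orig:{}
  T[1,1] 'b' = {T3}  orig:{}
  T[2,2] 'a' = {T0}  orig:{}
  T[3,3] 'b' = {T3}  orig:{}
  T[0,1] 'bb' = {S}
  T[1,2] 'ba' = ∅
  T[2,3] 'ab' = ∅
  T[0,2] 'bba' = ∅
  T[1,3] 'bab' = ∅
  T[0,3] 'bbab' = ∅

S ∉ T[0,3] ⇒ NO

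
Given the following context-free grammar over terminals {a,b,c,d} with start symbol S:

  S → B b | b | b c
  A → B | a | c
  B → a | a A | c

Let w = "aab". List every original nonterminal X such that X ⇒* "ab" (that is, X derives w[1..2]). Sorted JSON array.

Convert to CNF:
  S -> B T1 | T1 T2 | b
  A -> T0 A | a | c
  B -> T0 A | a | c
  T0 -> a
  T1 -> b
  T2 -> c

Fill CYK table bottom-up, restricted to cells inside w[1..2]:
  cell(1,1) a: {A,B,T0}  orig:{A,B}
  cell(2,2) b: {S,T1}  orig:{S}
  cell(1,2) ab: {S}

Original NTs in T[1,2] deriving "ab": ["S"]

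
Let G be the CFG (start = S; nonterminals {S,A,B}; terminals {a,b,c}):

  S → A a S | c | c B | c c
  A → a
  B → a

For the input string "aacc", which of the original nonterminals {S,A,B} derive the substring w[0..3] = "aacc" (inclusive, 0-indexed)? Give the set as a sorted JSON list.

Convert to CNF:
  S -> A X2 | T1 B | T1 T1 | c
  A -> a
  B -> a
  T0 -> a
  T1 -> c
  X2 -> T0 S

CYK table (by increasing span), restricted to cells inside w[0..3]:
  cell(0,0) a: {A,B,T0}  orig:{A,B}
  cell(1,1) a: {A,B,T0}  orig:{A,B}
  cell(2,2) c: {S,T1}  orig:{S}
  cell(3,3) c: {S,T1}  orig:{S}
  cell(0,1) aa: ∅
  cell(1,2) ac: {X2}  orig:{}
  cell(2,3) cc: {S}
  cell(0,2) aac: {S}
  cell(1,3) acc: {X2}  orig:{}
  cell(0,3) aacc: {S}

Original NTs in T[0,3] deriving "aacc": ["S"]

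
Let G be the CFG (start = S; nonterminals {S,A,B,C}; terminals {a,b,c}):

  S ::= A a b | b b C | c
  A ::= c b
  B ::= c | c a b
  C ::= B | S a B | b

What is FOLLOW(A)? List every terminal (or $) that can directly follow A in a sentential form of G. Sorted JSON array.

FIRST sets, iterate to fixpoint:
iter 1:
  A via A→c b: +{c}
  B via B→c: +{c}
  C via C→B: +{c}
  C via C→b: +{b}
  S via S→A a b: +{c}
  S via S→b b C: +{b}
  FIRST(S)={b,c}  FIRST(A)={c}  FIRST(B)={c}  FIRST(C)={b,c}
iter 2: (no change)
  FIRST(S)={b,c}  FIRST(A)={c}  FIRST(B)={c}  FIRST(C)={b,c}

FOLLOW sets:
FOLLOW(S) := {$}
round 1:
  C→S a B: FOLLOW(S) ⊇ FIRST(a) = {a}; new: +{a}
  S→A a b: FOLLOW(A) ⊇ FIRST(a) = {a}; new: +{a}
  S→b b C: FOLLOW(C) ⊇ FOLLOW(S) ⊇ {$,a}; new: +{$,a}
  S: {$,a}  A: {a}  B: {}  C: {$,a}
round 2:
  C→B: FOLLOW(B) ⊇ FOLLOW(C) ⊇ {$,a}; new: +{$,a}
  S: {$,a}  A: {a}  B: {$,a}  C: {$,a}
round 3: done
  S: {$,a}  A: {a}  B: {$,a}  C: {$,a}

FOLLOW(A) = ["a"]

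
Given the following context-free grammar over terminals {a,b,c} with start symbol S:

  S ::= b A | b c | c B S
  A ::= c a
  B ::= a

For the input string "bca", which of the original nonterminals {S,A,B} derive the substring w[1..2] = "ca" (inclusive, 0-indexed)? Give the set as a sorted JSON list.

Convert to CNF:
  S -> T0 X3 | T2 A | T2 T0
  A -> T0 T1
  B -> a
  T0 -> c
  T1 -> a
  T2 -> b
  X3 -> B S

Fill CYK table bottom-up (cells [i..j] with 1 ≤ i ≤ j ≤ 2 only):
  [1..1]={T0}  "c"  orig:{}
  [2..2]={B,T1}  "a"  orig:{B}
  [1..2]={A}  "ca"

Original NTs in T[1,2] deriving "ca": ["A"]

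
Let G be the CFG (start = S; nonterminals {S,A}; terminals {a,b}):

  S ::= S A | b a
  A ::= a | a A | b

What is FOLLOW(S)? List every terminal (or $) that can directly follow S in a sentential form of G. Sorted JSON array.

FIRST iteration:
[1]
  A via A→a: +{a}
  A via A→b: +{b}
  S via S→b a: +{b}
  S: {b}  A: {a,b}
[2] (stable)
  S: {b}  A: {a,b}

Compute FOLLOW by fixpoint:
FOLLOW(S) := {$}
[1]
  S→S A: FOLLOW(S) ⊇ FIRST(A) = {a,b}; new: +{a,b}
  S→S A: FOLLOW(A) ⊇ FOLLOW(S) ⊇ {$,a,b}; new: +{$,a,b}
  S: {$,a,b}  A: {$,a,b}
[2] (stable)
  S: {$,a,b}  A: {$,a,b}

FOLLOW(S) = ["$", "a", "b"]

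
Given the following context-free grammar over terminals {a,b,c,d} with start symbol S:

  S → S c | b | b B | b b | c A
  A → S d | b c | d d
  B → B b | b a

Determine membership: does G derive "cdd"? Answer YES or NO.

Convert to CNF:
  S -> S T2 | T1 B | T1 T1 | T2 A | b
  A -> S T0 | T0 T0 | T1 T2
  B -> B T1 | T1 T3
  T0 -> d
  T1 -> b
  T2 -> c
  T3 -> a

CYK fill:
  [0..0]={T2}  "c"  orig:{}
  [1..1]={T0}  "d"  orig:{}
  [2..2]={T0}  "d"  orig:{}
  [0..1]=∅  "cd"
  [1..2]={A}  "dd"
  [0..2]={S}  "cdd"

S ∈ T[0,2] ⇒ YES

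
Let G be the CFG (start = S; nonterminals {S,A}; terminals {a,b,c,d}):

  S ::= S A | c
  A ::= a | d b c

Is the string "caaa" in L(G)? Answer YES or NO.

Convert to CNF:
  S -> S A | c
  A -> T0 X3 | a
  T0 -> d
  T1 -> b
  T2 -> c
  X3 -> T1 T2

Fill CYK table bottom-up:
  [0..0]={S,T2}  "c"  orig:{S}
  [1..1]={A}  "a"
  [2..2]={A}  "a"
  [3..3]={A}  "a"
  [0..1]={S}  "ca"
  [1..2]=∅  "aa"
  [2..3]=∅  "aa"
  [0..2]={S}  "caa"
  [1..3]=∅  "aaa"
  [0..3]={S}  "caaa"

S ∈ T[0,3] ⇒ YES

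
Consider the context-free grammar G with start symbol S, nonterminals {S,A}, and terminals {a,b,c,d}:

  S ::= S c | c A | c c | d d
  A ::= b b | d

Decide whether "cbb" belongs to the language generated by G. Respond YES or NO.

CNF form of G:
  S -> S T1 | T1 A | T1 T1 | T2 T2
  A -> T0 T0 | d
  T0 -> b
  T1 -> c
  T2 -> d

Fill CYK table bottom-up:
  [0..0]={T1}  "c"  orig:{}
  [1..1]={T0}  "b"  orig:{}
  [2..2]={T0}  "b"  orig:{}
  [0..1]=∅  "cb"
  [1..2]={A}  "bb"
  [0..2]={S}  "cbb"

S ∈ T[0,2] ⇒ YES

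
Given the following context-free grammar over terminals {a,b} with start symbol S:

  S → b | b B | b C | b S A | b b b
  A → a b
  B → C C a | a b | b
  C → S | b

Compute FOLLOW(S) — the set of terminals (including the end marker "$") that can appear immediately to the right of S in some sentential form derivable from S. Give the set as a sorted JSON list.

FIRST sets, iterate to fixpoint:
iter 1:
  A via A→a b: +{a}
  B via B→a b: +{a}
  B via B→b: +{b}
  C via C→b: +{b}
  S via S→b: +{b}
  FIRST(S)={b}  FIRST(A)={a}  FIRST(B)={a,b}  FIRST(C)={b}
iter 2: (no change)
  FIRST(S)={b}  FIRST(A)={a}  FIRST(B)={a,b}  FIRST(C)={b}

FOLLOW sets:
seed FOLLOW(S) with $
[1]
  B→C C a: FOLLOW(C) ⊇ FIRST(C) = {b}; new: +{b}
  B→C C a: FOLLOW(C) ⊇ FIRST(a) = {a}; new: +{a}
  C→S: FOLLOW(S) ⊇ FOLLOW(C) ⊇ {a,b}; new: +{a,b}
  S→b B: FOLLOW(B) ⊇ FOLLOW(S) ⊇ {$,a,b}; new: +{$,a,b}
  S→b C: FOLLOW(C) ⊇ FOLLOW(S) ⊇ {$,a,b}; new: +{$}
  S→b S A: FOLLOW(A) ⊇ FOLLOW(S) ⊇ {$,a,b}; new: +{$,a,b}
  S: {$,a,b}  A: {$,a,b}  B: {$,a,b}  C: {$,a,b}
[2] — fixpoint
  S: {$,a,b}  A: {$,a,b}  B: {$,a,b}  C: {$,a,b}

FOLLOW(S) = ["$", "a", "b"]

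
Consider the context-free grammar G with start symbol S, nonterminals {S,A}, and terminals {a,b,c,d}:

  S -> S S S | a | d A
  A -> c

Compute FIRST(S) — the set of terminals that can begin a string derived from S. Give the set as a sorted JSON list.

Compute FIRST by fixpoint:
[1]
  A via A→c: +{c}
  S via S→a: +{a}
  S via S→d A: +{d}
  S: {a,d}  A: {c}
[2] — fixpoint
  S: {a,d}  A: {c}

FIRST(S) = ["a", "d"]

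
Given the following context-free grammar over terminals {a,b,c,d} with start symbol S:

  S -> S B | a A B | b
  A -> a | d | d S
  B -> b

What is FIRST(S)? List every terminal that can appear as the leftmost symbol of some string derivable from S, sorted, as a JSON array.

Compute FIRST by fixpoint:
iter 1:
  A via A→a: +{a}
  A via A→d: +{d}
  B via B→b: +{b}
  S via S→a A B: +{a}
  S via S→b: +{b}
  FIRST[S]={a,b}  FIRST[A]={a,d}  FIRST[B]={b}
iter 2: done
  FIRST[S]={a,b}  FIRST[A]={a,d}  FIRST[B]={b}

FIRST(S) = ["a", "b"]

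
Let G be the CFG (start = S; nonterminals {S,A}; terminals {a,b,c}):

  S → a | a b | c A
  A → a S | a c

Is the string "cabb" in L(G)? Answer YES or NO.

CNF form of G:
  S -> T0 T2 | T1 A | a
  A -> T0 S | T0 T1
  T0 -> a
  T1 -> c
  T2 -> b

CYK table (by increasing span):
  [0..0]={T1}  "c"  orig:{}
  [1..1]={S,T0}  "a"  orig:{S}
  [2..2]={T2}  "b"  orig:{}
  [3..3]={T2}  "b"  orig:{}
  [0..1]=∅  "ca"
  [1..2]={S}  "ab"
  [2..3]=∅  "bb"
  [0..2]=∅  "cab"
  [1..3]=∅  "abb"
  [0..3]=∅  "cabb"

S ∉ T[0,3] ⇒ NO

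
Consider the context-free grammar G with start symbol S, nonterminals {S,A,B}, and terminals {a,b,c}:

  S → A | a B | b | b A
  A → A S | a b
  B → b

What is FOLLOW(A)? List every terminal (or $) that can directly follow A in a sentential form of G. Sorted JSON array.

FIRST sets, iterate to fixpoint:
pass 1:
  A via A→a b: +{a}
  B via B→b: +{b}
  S via S→A: +{a}
  S via S→b: +{b}
  S: {a,b}  A: {a}  B: {b}
pass 2: — fixpoint
  S: {a,b}  A: {a}  B: {b}

Compute FOLLOW by fixpoint:
seed FOLLOW(S) with $
round 1:
  A→A S: FOLLOW(A) ⊇ FIRST(S) = {a,b}; new: +{a,b}
  A→A S: FOLLOW(S) ⊇ FOLLOW(A) ⊇ {a,b}; new: +{a,b}
  S→A: FOLLOW(A) ⊇ FOLLOW(S) ⊇ {$,a,b}; new: +{$}
  S→a B: FOLLOW(B) ⊇ FOLLOW(S) ⊇ {$,a,b}; new: +{$,a,b}
  S: {$,a,b}  A: {$,a,b}  B: {$,a,b}
round 2: done
  S: {$,a,b}  A: {$,a,b}  B: {$,a,b}

FOLLOW(A) = ["$", "a", "b"]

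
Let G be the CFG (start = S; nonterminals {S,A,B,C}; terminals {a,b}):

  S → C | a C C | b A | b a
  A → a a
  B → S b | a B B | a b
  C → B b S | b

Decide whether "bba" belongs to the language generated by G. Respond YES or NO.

Convert to CNF:
  S -> B X4 | T0 X5 | T1 A | T1 T0 | b
  A -> T0 T0
  B -> S T1 | T0 T1 | T0 X2
  C -> B X3 | b
  T0 -> a
  T1 -> b
  X2 -> B B
  X3 -> T1 S
  X4 -> T1 S
  X5 -> C C

Fill CYK table bottom-up:
  cell(0,0) b: {C,S,T1}  orig:{C,S}
  cell(1,1) b: {C,S,T1}  orig:{C,S}
  cell(2,2) a: {T0}  orig:{}
  cell(0,1) bb: {B,X3,X4,X5}  orig:{B}
  cell(1,2) ba: {S}
  cell(0,2) bba: {X3,X4}  orig:{}

S ∉ T[0,2] ⇒ NO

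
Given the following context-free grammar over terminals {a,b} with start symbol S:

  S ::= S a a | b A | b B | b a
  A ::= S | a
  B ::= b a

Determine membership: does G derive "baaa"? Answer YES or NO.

CNF form of G:
  S -> S X3 | T1 A | T1 B | T1 T0
  A -> S X2 | T1 A | T1 B | T1 T0 | a
  B -> T1 T0
  T0 -> a
  T1 -> b
  X2 -> T0 T0
  X3 -> T0 T0

CYK fill:
  [0..0]={T1}  "b"  orig:{}
  [1..1]={A,T0}  "a"  orig:{A}
  [2..2]={A,T0}  "a"  orig:{A}
  [3..3]={A,T0}  "a"  orig:{A}
  [0..1]={A,B,S}  "ba"
  [1..2]={X2,X3}  "aa"  orig:{}
  [2..3]={X2,X3}  "aa"  orig:{}
  [0..2]=∅  "baa"
  [1..3]=∅  "aaa"
  [0..3]={A,S}  "baaa"

S ∈ T[0,3] ⇒ YES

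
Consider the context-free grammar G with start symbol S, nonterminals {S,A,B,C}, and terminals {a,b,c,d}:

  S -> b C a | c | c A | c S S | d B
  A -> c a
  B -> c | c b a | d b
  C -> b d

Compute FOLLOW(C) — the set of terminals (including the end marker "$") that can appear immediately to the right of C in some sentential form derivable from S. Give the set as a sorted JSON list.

FIRST iteration:
pass 1:
  A via A→c a: +{c}
  B via B→c: +{c}
  B via B→d b: +{d}
  C via C→b d: +{b}
  S via S→b C a: +{b}
  S via S→c: +{c}
  S via S→d B: +{d}
  S: {b,c,d}  A: {c}  B: {c,d}  C: {b}
pass 2: (no change)
  S: {b,c,d}  A: {c}  B: {c,d}  C: {b}

FOLLOW sets:
FOLLOW(S) := {$}
iter 1:
  S→b C a: FOLLOW(C) ⊇ FIRST(a) = {a}; new: +{a}
  S→c A: FOLLOW(A) ⊇ FOLLOW(S) ⊇ {$}; new: +{$}
  S→c S S: FOLLOW(S) ⊇ FIRST(S) = {b,c,d}; new: +{b,c,d}
  S→d B: FOLLOW(B) ⊇ FOLLOW(S) ⊇ {$,b,c,d}; new: +{$,b,c,d}
  S: {$,b,c,d}  A: {$}  B: {$,b,c,d}  C: {a}
iter 2:
  S→c A: FOLLOW(A) ⊇ FOLLOW(S) ⊇ {$,b,c,d}; new: +{b,c,d}
  S: {$,b,c,d}  A: {$,b,c,d}  B: {$,b,c,d}  C: {a}
iter 3: — fixpoint
  S: {$,b,c,d}  A: {$,b,c,d}  B: {$,b,c,d}  C: {a}

FOLLOW(C) = ["a"]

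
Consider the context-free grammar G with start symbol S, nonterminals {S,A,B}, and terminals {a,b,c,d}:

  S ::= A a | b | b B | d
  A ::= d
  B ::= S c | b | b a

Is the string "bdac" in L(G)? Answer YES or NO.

Convert to CNF:
  S -> A T2 | T1 B | b | d
  A -> d
  B -> S T0 | T1 T2 | b
  T0 -> c
  T1 -> b
  T2 -> a

CYK table (by increasing span):
  cell(0,0) b: {B,S,T1}  orig:{B,S}
  cell(1,1) d: {A,S}
  cell(2,2) a: {T2}  orig:{}
  cell(3,3) c: {T0}  orig:{}
  cell(0,1) bd: ∅
  cell(1,2) da: {S}
  cell(2,3) ac: ∅
  cell(0,2) bda: ∅
  cell(1,3) dac: {B}
  cell(0,3) bdac: {S}

S ∈ T[0,3] ⇒ YES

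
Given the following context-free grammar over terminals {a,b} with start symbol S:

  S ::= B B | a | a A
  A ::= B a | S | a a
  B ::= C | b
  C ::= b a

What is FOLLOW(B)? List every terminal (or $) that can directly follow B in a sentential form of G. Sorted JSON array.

FIRST iteration:
round 1:
  A via A→a a: +{a}
  B via B→b: +{b}
  C via C→b a: +{b}
  S via S→B B: +{b}
  S via S→a: +{a}
  FIRST[S]={a,b}  FIRST[A]={a}  FIRST[B]={b}  FIRST[C]={b}
round 2:
  A via A→B a: +{b}
  FIRST[S]={a,b}  FIRST[A]={a,b}  FIRST[B]={b}  FIRST[C]={b}
round 3: (stable)
  FIRST[S]={a,b}  FIRST[A]={a,b}  FIRST[B]={b}  FIRST[C]={b}

Compute FOLLOW by fixpoint:
FOLLOW(S) := {$}
pass 1:
  A→B a: FOLLOW(B) ⊇ FIRST(a) = {a}; new: +{a}
  B→C: FOLLOW(C) ⊇ FOLLOW(B) ⊇ {a}; new: +{a}
  S→B B: FOLLOW(B) ⊇ FIRST(B) = {b}; new: +{b}
  S→B B: FOLLOW(B) ⊇ FOLLOW(S) ⊇ {$}; new: +{$}
  S→a A: FOLLOW(A) ⊇ FOLLOW(S) ⊇ {$}; new: +{$}
  FOLLOW(S)={$}  FOLLOW(A)={$}  FOLLOW(B)={$,a,b}  FOLLOW(C)={a}
pass 2:
  B→C: FOLLOW(C) ⊇ FOLLOW(B) ⊇ {$,a,b}; new: +{$,b}
  FOLLOW(S)={$}  FOLLOW(A)={$}  FOLLOW(B)={$,a,b}  FOLLOW(C)={$,a,b}
pass 3: (stable)
  FOLLOW(S)={$}  FOLLOW(A)={$}  FOLLOW(B)={$,a,b}  FOLLOW(C)={$,a,b}

FOLLOW(B) = ["$", "a", "b"]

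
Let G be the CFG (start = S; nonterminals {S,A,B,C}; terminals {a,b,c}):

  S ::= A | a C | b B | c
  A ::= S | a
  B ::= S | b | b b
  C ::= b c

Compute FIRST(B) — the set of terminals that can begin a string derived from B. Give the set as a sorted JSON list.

FIRST sets, iterate to fixpoint:
round 1:
  A via A→a: +{a}
  B via B→b: +{b}
  C via C→b c: +{b}
  S via S→A: +{a}
  S via S→b B: +{b}
  S via S→c: +{c}
  S: {a,b,c}  A: {a}  B: {b}  C: {b}
round 2:
  A via A→S: +{b,c}
  B via B→S: +{a,c}
  S: {a,b,c}  A: {a,b,c}  B: {a,b,c}  C: {b}
round 3: (no change)
  S: {a,b,c}  A: {a,b,c}  B: {a,b,c}  C: {b}

FIRST(B) = ["a", "b", "c"]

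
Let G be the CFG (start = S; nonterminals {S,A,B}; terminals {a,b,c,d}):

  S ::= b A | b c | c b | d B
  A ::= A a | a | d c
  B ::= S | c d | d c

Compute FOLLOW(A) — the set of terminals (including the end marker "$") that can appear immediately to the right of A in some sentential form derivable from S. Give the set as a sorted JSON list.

Compute FIRST by fixpoint:
round 1:
  A via A→a: +{a}
  A via A→d c: +{d}
  B via B→c d: +{c}
  B via B→d c: +{d}
  S via S→b A: +{b}
  S via S→c b: +{c}
  S via S→d B: +{d}
  S: {b,c,d}  A: {a,d}  B: {c,d}
round 2:
  B via B→S: +{b}
  S: {b,c,d}  A: {a,d}  B: {b,c,d}
round 3: done
  S: {b,c,d}  A: {a,d}  B: {b,c,d}

FOLLOW iteration:
initialize: $ ∈ FOLLOW(S)
round 1:
  A→A a: FOLLOW(A) ⊇ FIRST(a) = {a}; new: +{a}
  S→b A: FOLLOW(A) ⊇ FOLLOW(S) ⊇ {$}; new: +{$}
  S→d B: FOLLOW(B) ⊇ FOLLOW(S) ⊇ {$}; new: +{$}
  S: {$}  A: {$,a}  B: {$}
round 2: — fixpoint
  S: {$}  A: {$,a}  B: {$}

FOLLOW(A) = ["$", "a"]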